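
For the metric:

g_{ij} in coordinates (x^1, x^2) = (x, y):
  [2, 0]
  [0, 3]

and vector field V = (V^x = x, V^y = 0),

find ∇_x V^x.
All Christoffel symbols are zero.
∇_x V^x = ∂_x V^x + Γ^x_{x j} V^j
  = (1) + (0)(x) + (0)(0)
  = 1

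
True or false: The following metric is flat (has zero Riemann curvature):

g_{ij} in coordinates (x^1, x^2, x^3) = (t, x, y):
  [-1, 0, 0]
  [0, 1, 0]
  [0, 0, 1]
All metric components are constant, so every Christoffel symbol vanishes and R^i_{jkl} = 0.
True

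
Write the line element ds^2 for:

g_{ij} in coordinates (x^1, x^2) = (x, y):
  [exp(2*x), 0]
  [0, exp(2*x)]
ds^2 = g_{ij} dx^i dx^j; only the non-zero components contribute.
ds^2 = exp(2*x) dx^2 + exp(2*x) dy^2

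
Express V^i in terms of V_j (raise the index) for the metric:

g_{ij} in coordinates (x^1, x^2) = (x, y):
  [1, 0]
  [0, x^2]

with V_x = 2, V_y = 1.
Inverse metric (diagonal): g^{xx} = 1, g^{yy} = 1/x^2
V^i = g^{ij} V_j:
V^x = (1)(2) + (0)(1) = 2
V^y = (0)(2) + (1/x^2)(1) = 1/x^2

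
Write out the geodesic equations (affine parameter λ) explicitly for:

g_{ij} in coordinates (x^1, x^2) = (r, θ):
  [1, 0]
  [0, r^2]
Geodesic equation: d^2x^k/dλ^2 + Γ^k_{ij} (dx^i/dλ)(dx^j/dλ) = 0.
Non-zero Christoffel symbols:
Γ^r_{θ θ} = -r
Γ^θ_{r θ} = 1/r
Substituting (the symmetric pair Γ^k_{ij}, Γ^k_{ji} combines into a factor 2):
d^2r/dλ^2 - r (dθ/dλ)^2 = 0
d^2θ/dλ^2 + (2/r) (dr/dλ)(dθ/dλ) = 0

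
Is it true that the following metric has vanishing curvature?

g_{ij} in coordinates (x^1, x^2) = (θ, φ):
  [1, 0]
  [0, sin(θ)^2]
Non-zero Christoffel symbols:
Γ^θ_{φ φ} = -sin(2*θ)/2
Γ^φ_{θ φ} = 1/tan(θ)
Ricci tensor: R_{θθ} = 1, R_{θφ} = 0, R_{φφ} = sin(θ)^2
The Ricci tensor is non-zero, so the Riemann tensor is non-zero: not flat.
No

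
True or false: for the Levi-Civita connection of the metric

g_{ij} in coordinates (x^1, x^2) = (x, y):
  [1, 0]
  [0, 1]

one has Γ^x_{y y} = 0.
Γ^x_{y y} = (1/2) g^{xx} (∂_y g_{xy} + ∂_y g_{xy} - ∂_x g_{yy}) = (1/2)(1)((0) + (0) - (0)) = 0
This equals the proposed value 0.
True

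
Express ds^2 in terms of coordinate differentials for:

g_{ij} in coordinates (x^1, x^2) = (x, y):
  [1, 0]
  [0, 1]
ds^2 = g_{ij} dx^i dx^j; only the non-zero components contribute.
ds^2 = dx^2 + dy^2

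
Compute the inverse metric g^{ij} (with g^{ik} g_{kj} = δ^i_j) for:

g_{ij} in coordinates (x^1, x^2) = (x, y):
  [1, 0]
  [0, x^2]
The metric is diagonal, so g^{ij} is diagonal with entries 1/g_{ii}: diag(1, 1/(x^2)).
g^{ij}:
  [1, 0]
  [0, 1/x^2]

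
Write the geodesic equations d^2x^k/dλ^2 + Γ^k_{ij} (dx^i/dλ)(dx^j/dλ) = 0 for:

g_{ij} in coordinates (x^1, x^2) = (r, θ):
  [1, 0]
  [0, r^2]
Geodesic equation: d^2x^k/dλ^2 + Γ^k_{ij} (dx^i/dλ)(dx^j/dλ) = 0.
Non-zero Christoffel symbols:
Γ^r_{θ θ} = -r
Γ^θ_{r θ} = 1/r
Substituting (the symmetric pair Γ^k_{ij}, Γ^k_{ji} combines into a factor 2):
d^2r/dλ^2 - r (dθ/dλ)^2 = 0
d^2θ/dλ^2 + (2/r) (dr/dλ)(dθ/dλ) = 0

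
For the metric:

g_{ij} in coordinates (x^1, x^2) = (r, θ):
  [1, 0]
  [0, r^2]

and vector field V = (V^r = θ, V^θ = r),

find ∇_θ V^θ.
Non-zero Christoffel symbols:
Γ^r_{θ θ} = -r
Γ^θ_{r θ} = 1/r
∇_θ V^θ = ∂_θ V^θ + Γ^θ_{θ j} V^j
  = (0) + (1/r)(θ) + (0)(r)
  = θ/r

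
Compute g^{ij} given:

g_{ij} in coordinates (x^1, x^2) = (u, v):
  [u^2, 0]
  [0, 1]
The metric is diagonal, so g^{ij} is diagonal with entries 1/g_{ii}: diag(1/(u^2), 1).
g^{ij}:
  [1/u^2, 0]
  [0, 1]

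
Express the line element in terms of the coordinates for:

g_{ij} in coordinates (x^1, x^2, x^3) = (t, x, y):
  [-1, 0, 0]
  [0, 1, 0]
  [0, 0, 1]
ds^2 = g_{ij} dx^i dx^j; only the non-zero components contribute.
ds^2 = -dt^2 + dx^2 + dy^2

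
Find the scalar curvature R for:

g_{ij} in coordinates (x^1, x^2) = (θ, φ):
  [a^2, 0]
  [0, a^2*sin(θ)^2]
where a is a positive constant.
Non-zero Christoffel symbols (Γ^k_{ij} = Γ^k_{ji}):
Γ^θ_{φ φ} = -sin(2*θ)/2
Γ^φ_{θ φ} = 1/tan(θ)
Ricci tensor (R_{ij} = R^k_{ikj}): R_{θθ} = 1, R_{θφ} = 0, R_{φφ} = sin(θ)^2
Inverse metric: g^{θθ} = 1/a^2, g^{φφ} = 1/(a^2*sin(θ)^2)
R = g^{ij} R_{ij} = (1/a^2)(1) + (1/(a^2*sin(θ)^2))(sin(θ)^2) = 2/a^2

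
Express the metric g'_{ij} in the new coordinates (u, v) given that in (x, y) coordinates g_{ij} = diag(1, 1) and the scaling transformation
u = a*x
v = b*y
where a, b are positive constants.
Invert the transformation: x = u/a, y = v/b
g'_{ij} = (∂x^k/∂x'^i)(∂x^l/∂x'^j) g_{kl}; with g_{kl} = δ_{kl} this is Σ_k (∂x^k/∂x'^i)(∂x^k/∂x'^j).
Jacobian: ∂x/∂u = 1/a, ∂x/∂v = 0, ∂y/∂u = 0, ∂y/∂v = 1/b
g'_{uu} = (1/a)(1/a) + (0)(0) = 1/a^2
g'_{uv} = (1/a)(0) + (0)(1/b) = 0
g'_{vv} = (0)(0) + (1/b)(1/b) = 1/b^2
g'_{ij} = diag(1/a^2, 1/b^2)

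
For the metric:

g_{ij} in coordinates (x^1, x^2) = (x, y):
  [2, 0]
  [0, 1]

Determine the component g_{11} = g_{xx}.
With x^1 = x, x^2 = y, g_{11} = g_{xx} is the row-1, column-1 entry of the matrix.
g_{11} = 2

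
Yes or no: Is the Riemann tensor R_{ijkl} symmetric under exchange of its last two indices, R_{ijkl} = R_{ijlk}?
It is antisymmetric in the last pair: R_{ijkl} = -R_{ijlk}.
No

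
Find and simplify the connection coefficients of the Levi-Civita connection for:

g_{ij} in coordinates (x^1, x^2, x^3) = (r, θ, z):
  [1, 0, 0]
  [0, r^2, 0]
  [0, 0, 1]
Using Γ^k_{ij} = (1/2) g^{km} (∂_i g_{mj} + ∂_j g_{mi} - ∂_m g_{ij}); the metric is diagonal, so only the m = k term contributes.
Non-zero symbols (using the symmetry Γ^k_{ij} = Γ^k_{ji}):
Γ^r_{θ θ} = (1/2) g^{rr} (∂_θ g_{rθ} + ∂_θ g_{rθ} - ∂_r g_{θθ}) = (1/2)(1)((0) + (0) - (2*r)) = -r
Γ^θ_{r θ} = (1/2) g^{θθ} (∂_r g_{θθ} + ∂_θ g_{θr} - ∂_θ g_{rθ}) = (1/2)(1/r^2)((2*r) + (0) - (0)) = 1/r
All other Christoffel symbols are zero.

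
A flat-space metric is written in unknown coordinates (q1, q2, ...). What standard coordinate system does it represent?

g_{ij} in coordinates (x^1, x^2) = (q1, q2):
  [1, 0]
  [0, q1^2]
The line element ds^2 = dq1^2 + q1^2 dq2^2 is dr^2 + r^2 dθ^2 with q1 = r, q2 = θ.
polar coordinates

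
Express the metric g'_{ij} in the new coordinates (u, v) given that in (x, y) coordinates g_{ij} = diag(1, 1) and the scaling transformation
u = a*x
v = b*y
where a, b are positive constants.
Invert the transformation: x = u/a, y = v/b
g'_{ij} = (∂x^k/∂x'^i)(∂x^l/∂x'^j) g_{kl}; with g_{kl} = δ_{kl} this is Σ_k (∂x^k/∂x'^i)(∂x^k/∂x'^j).
Jacobian: ∂x/∂u = 1/a, ∂x/∂v = 0, ∂y/∂u = 0, ∂y/∂v = 1/b
g'_{uu} = (1/a)(1/a) + (0)(0) = 1/a^2
g'_{uv} = (1/a)(0) + (0)(1/b) = 0
g'_{vv} = (0)(0) + (1/b)(1/b) = 1/b^2
g'_{ij} = diag(1/a^2, 1/b^2)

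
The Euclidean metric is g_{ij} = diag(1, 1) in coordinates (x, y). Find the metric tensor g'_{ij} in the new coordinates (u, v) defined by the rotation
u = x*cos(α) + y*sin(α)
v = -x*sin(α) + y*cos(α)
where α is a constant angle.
Invert the transformation: x = u*cos(α) - v*sin(α), y = u*sin(α) + v*cos(α)
g'_{ij} = (∂x^k/∂x'^i)(∂x^l/∂x'^j) g_{kl}; with g_{kl} = δ_{kl} this is Σ_k (∂x^k/∂x'^i)(∂x^k/∂x'^j).
Jacobian: ∂x/∂u = cos(α), ∂x/∂v = -sin(α), ∂y/∂u = sin(α), ∂y/∂v = cos(α)
g'_{uu} = (cos(α))(cos(α)) + (sin(α))(sin(α)) = 1
g'_{uv} = (cos(α))(-sin(α)) + (sin(α))(cos(α)) = 0
g'_{vv} = (-sin(α))(-sin(α)) + (cos(α))(cos(α)) = 1
g'_{ij} = diag(1, 1)
The Euclidean metric is invariant under rotations.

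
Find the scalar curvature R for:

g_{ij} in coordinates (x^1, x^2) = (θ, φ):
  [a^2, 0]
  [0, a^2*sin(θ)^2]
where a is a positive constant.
Non-zero Christoffel symbols (Γ^k_{ij} = Γ^k_{ji}):
Γ^θ_{φ φ} = -sin(2*θ)/2
Γ^φ_{θ φ} = 1/tan(θ)
Ricci tensor (R_{ij} = R^k_{ikj}): R_{θθ} = 1, R_{θφ} = 0, R_{φφ} = sin(θ)^2
Inverse metric: g^{θθ} = 1/a^2, g^{φφ} = 1/(a^2*sin(θ)^2)
R = g^{ij} R_{ij} = (1/a^2)(1) + (1/(a^2*sin(θ)^2))(sin(θ)^2) = 2/a^2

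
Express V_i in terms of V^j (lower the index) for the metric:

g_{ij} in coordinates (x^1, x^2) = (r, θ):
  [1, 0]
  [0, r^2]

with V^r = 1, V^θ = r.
V_i = g_{ij} V^j:
V_r = (1)(1) + (0)(r) = 1
V_θ = (0)(1) + (r^2)(r) = r^3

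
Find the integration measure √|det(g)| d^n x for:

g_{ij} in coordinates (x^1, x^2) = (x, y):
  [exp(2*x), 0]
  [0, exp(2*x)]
det(g) = exp(4*x)
√|det(g)| = exp(2*x)
Volume element: dV = exp(2*x) dx dy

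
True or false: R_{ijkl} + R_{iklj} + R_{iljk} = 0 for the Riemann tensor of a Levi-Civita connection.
This is the first (algebraic) Bianchi identity.
True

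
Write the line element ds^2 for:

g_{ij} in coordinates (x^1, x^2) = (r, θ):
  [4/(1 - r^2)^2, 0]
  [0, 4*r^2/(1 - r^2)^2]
ds^2 = g_{ij} dx^i dx^j; only the non-zero components contribute.
ds^2 = (4/(1 - r^2)^2) dr^2 + (4*r^2/(1 - r^2)^2) dθ^2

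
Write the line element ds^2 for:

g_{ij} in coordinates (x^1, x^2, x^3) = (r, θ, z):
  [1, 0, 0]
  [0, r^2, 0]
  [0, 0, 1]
ds^2 = g_{ij} dx^i dx^j; only the non-zero components contribute.
ds^2 = dr^2 + r^2 dθ^2 + dz^2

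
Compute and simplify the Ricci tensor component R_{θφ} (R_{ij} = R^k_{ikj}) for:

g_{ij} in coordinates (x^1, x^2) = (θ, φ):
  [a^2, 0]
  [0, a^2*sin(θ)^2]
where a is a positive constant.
Non-zero Christoffel symbols (Γ^k_{ij} = Γ^k_{ji}):
Γ^θ_{φ φ} = -sin(2*θ)/2
Γ^φ_{θ φ} = 1/tan(θ)
R^θ_{θ θ φ} = 0 (a repeated index in an antisymmetric pair)
R^φ_{θ φ φ} = 0 (a repeated index in an antisymmetric pair)
R_{θφ} = R^θ_{θ θ φ} + R^φ_{θ φ φ} = (0) + (0) = 0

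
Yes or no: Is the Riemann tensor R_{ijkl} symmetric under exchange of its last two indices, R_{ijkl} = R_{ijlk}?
It is antisymmetric in the last pair: R_{ijkl} = -R_{ijlk}.
No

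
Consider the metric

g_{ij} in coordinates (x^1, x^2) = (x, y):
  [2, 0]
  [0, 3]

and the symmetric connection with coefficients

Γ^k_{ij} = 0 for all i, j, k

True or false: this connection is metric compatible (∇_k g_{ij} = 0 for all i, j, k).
Using ∇_k g_{ij} = ∂_k g_{ij} - Γ^m_{ki} g_{mj} - Γ^m_{kj} g_{im}:
e.g. ∇_y g_{xx} = (0) - (0) - (0) = 0
Every component ∇_k g_{ij} vanishes: the connection is metric compatible.
True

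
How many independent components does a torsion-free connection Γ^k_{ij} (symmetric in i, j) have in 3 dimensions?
Γ^k_{ij} has n choices for the upper index and n(n+1)/2 independent symmetric lower index pairs.
Total = 3 × 3×4/2 = 3 × 6 = 18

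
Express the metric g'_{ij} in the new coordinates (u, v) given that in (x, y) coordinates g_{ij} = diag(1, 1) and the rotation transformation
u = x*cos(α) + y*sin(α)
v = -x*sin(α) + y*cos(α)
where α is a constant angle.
Invert the transformation: x = u*cos(α) - v*sin(α), y = u*sin(α) + v*cos(α)
g'_{ij} = (∂x^k/∂x'^i)(∂x^l/∂x'^j) g_{kl}; with g_{kl} = δ_{kl} this is Σ_k (∂x^k/∂x'^i)(∂x^k/∂x'^j).
Jacobian: ∂x/∂u = cos(α), ∂x/∂v = -sin(α), ∂y/∂u = sin(α), ∂y/∂v = cos(α)
g'_{uu} = (cos(α))(cos(α)) + (sin(α))(sin(α)) = 1
g'_{uv} = (cos(α))(-sin(α)) + (sin(α))(cos(α)) = 0
g'_{vv} = (-sin(α))(-sin(α)) + (cos(α))(cos(α)) = 1
g'_{ij} = diag(1, 1)
The Euclidean metric is invariant under rotations.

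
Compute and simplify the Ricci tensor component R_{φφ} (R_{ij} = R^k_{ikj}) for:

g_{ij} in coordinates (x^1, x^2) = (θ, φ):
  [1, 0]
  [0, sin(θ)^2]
Non-zero Christoffel symbols (Γ^k_{ij} = Γ^k_{ji}):
Γ^θ_{φ φ} = -sin(2*θ)/2
Γ^φ_{θ φ} = 1/tan(θ)
R^θ_{φ θ φ} = ∂_θ Γ^θ_{φ φ} - ∂_φ Γ^θ_{φ θ} + Γ^θ_{θ m} Γ^m_{φ φ} - Γ^θ_{φ m} Γ^m_{φ θ}
  = (-cos(2*θ)) - (0) + (0) - (-cos(θ)^2) = sin(θ)^2
R^φ_{φ φ φ} = 0 (a repeated index in an antisymmetric pair)
R_{φφ} = R^θ_{φ θ φ} + R^φ_{φ φ φ} = (sin(θ)^2) + (0) = sin(θ)^2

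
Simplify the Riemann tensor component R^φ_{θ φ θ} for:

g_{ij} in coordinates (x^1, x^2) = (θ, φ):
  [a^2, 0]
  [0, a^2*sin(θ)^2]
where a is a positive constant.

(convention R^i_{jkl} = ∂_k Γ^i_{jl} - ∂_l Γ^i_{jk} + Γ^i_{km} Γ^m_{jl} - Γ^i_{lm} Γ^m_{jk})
Non-zero Christoffel symbols (Γ^k_{ij} = Γ^k_{ji}):
Γ^θ_{φ φ} = -sin(2*θ)/2
Γ^φ_{θ φ} = 1/tan(θ)
R^φ_{θ φ θ} = ∂_φ Γ^φ_{θ θ} - ∂_θ Γ^φ_{θ φ} + Γ^φ_{φ m} Γ^m_{θ θ} - Γ^φ_{θ m} Γ^m_{θ φ}
  = (0) - (-1/sin(θ)^2) + (0) - (1/tan(θ)^2) = 1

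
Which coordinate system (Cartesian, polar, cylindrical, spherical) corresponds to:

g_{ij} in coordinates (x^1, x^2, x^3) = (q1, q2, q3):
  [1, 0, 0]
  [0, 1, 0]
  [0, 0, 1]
All components are constant and the metric is the identity, i.e. orthonormal rectilinear coordinates.
Cartesian (3D) coordinates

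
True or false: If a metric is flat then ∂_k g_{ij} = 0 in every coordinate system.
Flatness means R^i_{jkl} = 0; the components can still vary, e.g. the flat plane in polar coordinates has g_{θθ} = r^2.
False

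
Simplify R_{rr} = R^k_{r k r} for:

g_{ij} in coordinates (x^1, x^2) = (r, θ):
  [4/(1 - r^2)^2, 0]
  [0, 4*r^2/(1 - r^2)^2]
Non-zero Christoffel symbols (Γ^k_{ij} = Γ^k_{ji}):
Γ^r_{r r} = 2*r/(1 - r^2)
Γ^r_{θ θ} = (r^3 + r)/(r^2 - 1)
Γ^θ_{r θ} = (-r^2 - 1)/(r^3 - r)
R^r_{r r r} = 0 (a repeated index in an antisymmetric pair)
R^θ_{r θ r} = ∂_θ Γ^θ_{r r} - ∂_r Γ^θ_{r θ} + Γ^θ_{θ m} Γ^m_{r r} - Γ^θ_{r m} Γ^m_{r θ}
  = (0) - ((r^4 + 4*r^2 - 1)/(r^3 - r)^2) + (2*(r^2 + 1)/(r^2 - 1)^2) - ((r^2 + 1)^2/(r^3 - r)^2) = -4/(r^2 - 1)^2
R_{rr} = R^r_{r r r} + R^θ_{r θ r} = (0) + (-4/(r^2 - 1)^2) = -4/(r^2 - 1)^2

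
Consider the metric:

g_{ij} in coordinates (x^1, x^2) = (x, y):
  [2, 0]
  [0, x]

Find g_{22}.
With x^1 = x, x^2 = y, g_{22} = g_{yy} is the row-2, column-2 entry of the matrix.
g_{22} = x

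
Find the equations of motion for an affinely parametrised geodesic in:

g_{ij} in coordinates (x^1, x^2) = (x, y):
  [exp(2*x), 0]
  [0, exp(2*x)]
Geodesic equation: d^2x^k/dλ^2 + Γ^k_{ij} (dx^i/dλ)(dx^j/dλ) = 0.
Non-zero Christoffel symbols:
Γ^x_{x x} = 1
Γ^x_{y y} = -1
Γ^y_{x y} = 1
Substituting (the symmetric pair Γ^k_{ij}, Γ^k_{ji} combines into a factor 2):
d^2x/dλ^2 + (dx/dλ)^2 - (dy/dλ)^2 = 0
d^2y/dλ^2 + 2 (dx/dλ)(dy/dλ) = 0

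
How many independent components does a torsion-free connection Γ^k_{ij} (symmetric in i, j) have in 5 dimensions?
Γ^k_{ij} has n choices for the upper index and n(n+1)/2 independent symmetric lower index pairs.
Total = 5 × 5×6/2 = 5 × 15 = 75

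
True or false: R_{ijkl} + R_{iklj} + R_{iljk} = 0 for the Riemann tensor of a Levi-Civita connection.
This is the first (algebraic) Bianchi identity.
True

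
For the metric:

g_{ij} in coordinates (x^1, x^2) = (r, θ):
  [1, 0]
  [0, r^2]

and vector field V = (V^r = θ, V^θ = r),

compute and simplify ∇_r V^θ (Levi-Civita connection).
Non-zero Christoffel symbols:
Γ^r_{θ θ} = -r
Γ^θ_{r θ} = 1/r
∇_r V^θ = ∂_r V^θ + Γ^θ_{r j} V^j
  = (1) + (0)(θ) + (1/r)(r)
  = 2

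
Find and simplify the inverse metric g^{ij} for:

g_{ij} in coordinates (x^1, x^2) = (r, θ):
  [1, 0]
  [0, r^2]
The metric is diagonal, so g^{ij} is diagonal with entries 1/g_{ii}: diag(1, 1/(r^2)).
g^{ij}:
  [1, 0]
  [0, 1/r^2]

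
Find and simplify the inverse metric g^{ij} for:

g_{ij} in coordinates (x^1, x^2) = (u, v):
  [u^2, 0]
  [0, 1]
The metric is diagonal, so g^{ij} is diagonal with entries 1/g_{ii}: diag(1/(u^2), 1).
g^{ij}:
  [1/u^2, 0]
  [0, 1]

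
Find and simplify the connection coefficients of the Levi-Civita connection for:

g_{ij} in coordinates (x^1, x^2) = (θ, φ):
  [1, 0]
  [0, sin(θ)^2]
Using Γ^k_{ij} = (1/2) g^{km} (∂_i g_{mj} + ∂_j g_{mi} - ∂_m g_{ij}); the metric is diagonal, so only the m = k term contributes.
Non-zero symbols (using the symmetry Γ^k_{ij} = Γ^k_{ji}):
Γ^θ_{φ φ} = (1/2) g^{θθ} (∂_φ g_{θφ} + ∂_φ g_{θφ} - ∂_θ g_{φφ}) = (1/2)(1)((0) + (0) - (sin(2*θ))) = -sin(2*θ)/2
Γ^φ_{θ φ} = (1/2) g^{φφ} (∂_θ g_{φφ} + ∂_φ g_{φθ} - ∂_φ g_{θφ}) = (1/2)(1/sin(θ)^2)((sin(2*θ)) + (0) - (0)) = 1/tan(θ)
All other Christoffel symbols are zero.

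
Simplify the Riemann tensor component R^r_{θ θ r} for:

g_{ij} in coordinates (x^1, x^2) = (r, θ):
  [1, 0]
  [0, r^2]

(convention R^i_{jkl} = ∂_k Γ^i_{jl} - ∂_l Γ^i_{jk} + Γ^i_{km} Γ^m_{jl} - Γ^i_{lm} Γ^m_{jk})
Non-zero Christoffel symbols (Γ^k_{ij} = Γ^k_{ji}):
Γ^r_{θ θ} = -r
Γ^θ_{r θ} = 1/r
R^r_{θ θ r} = ∂_θ Γ^r_{θ r} - ∂_r Γ^r_{θ θ} + Γ^r_{θ m} Γ^m_{θ r} - Γ^r_{r m} Γ^m_{θ θ}
  = (0) - (-1) + (-1) - (0) = 0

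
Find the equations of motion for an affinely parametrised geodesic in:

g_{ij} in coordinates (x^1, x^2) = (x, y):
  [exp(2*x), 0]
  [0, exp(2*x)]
Geodesic equation: d^2x^k/dλ^2 + Γ^k_{ij} (dx^i/dλ)(dx^j/dλ) = 0.
Non-zero Christoffel symbols:
Γ^x_{x x} = 1
Γ^x_{y y} = -1
Γ^y_{x y} = 1
Substituting (the symmetric pair Γ^k_{ij}, Γ^k_{ji} combines into a factor 2):
d^2x/dλ^2 + (dx/dλ)^2 - (dy/dλ)^2 = 0
d^2y/dλ^2 + 2 (dx/dλ)(dy/dλ) = 0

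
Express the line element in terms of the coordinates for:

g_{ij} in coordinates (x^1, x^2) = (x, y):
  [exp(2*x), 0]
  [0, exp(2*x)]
ds^2 = g_{ij} dx^i dx^j; only the non-zero components contribute.
ds^2 = exp(2*x) dx^2 + exp(2*x) dy^2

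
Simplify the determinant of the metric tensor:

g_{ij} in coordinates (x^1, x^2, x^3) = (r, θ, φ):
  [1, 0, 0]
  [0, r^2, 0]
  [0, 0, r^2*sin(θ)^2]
Diagonal metric: det(g) = g_{11}·g_{22}·g_{33}
= (1)·(r^2)·(r^2*sin(θ)^2)
det(g) = r^4*sin(θ)^2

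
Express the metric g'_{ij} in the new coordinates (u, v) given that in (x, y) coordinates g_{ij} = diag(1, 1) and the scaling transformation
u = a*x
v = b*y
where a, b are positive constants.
Invert the transformation: x = u/a, y = v/b
g'_{ij} = (∂x^k/∂x'^i)(∂x^l/∂x'^j) g_{kl}; with g_{kl} = δ_{kl} this is Σ_k (∂x^k/∂x'^i)(∂x^k/∂x'^j).
Jacobian: ∂x/∂u = 1/a, ∂x/∂v = 0, ∂y/∂u = 0, ∂y/∂v = 1/b
g'_{uu} = (1/a)(1/a) + (0)(0) = 1/a^2
g'_{uv} = (1/a)(0) + (0)(1/b) = 0
g'_{vv} = (0)(0) + (1/b)(1/b) = 1/b^2
g'_{ij} = diag(1/a^2, 1/b^2)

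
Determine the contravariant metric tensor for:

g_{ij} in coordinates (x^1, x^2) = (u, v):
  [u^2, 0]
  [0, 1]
The metric is diagonal, so g^{ij} is diagonal with entries 1/g_{ii}: diag(1/(u^2), 1).
g^{ij}:
  [1/u^2, 0]
  [0, 1]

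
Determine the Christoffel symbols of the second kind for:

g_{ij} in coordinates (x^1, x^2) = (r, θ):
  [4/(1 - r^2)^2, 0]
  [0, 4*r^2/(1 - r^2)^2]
Using Γ^k_{ij} = (1/2) g^{km} (∂_i g_{mj} + ∂_j g_{mi} - ∂_m g_{ij}); the metric is diagonal, so only the m = k term contributes.
Non-zero symbols (using the symmetry Γ^k_{ij} = Γ^k_{ji}):
Γ^r_{r r} = (1/2) g^{rr} (∂_r g_{rr} + ∂_r g_{rr} - ∂_r g_{rr}) = (1/2)((1 - r^2)^2/4)((16*r/(1 - r^2)^3) + (16*r/(1 - r^2)^3) - (16*r/(1 - r^2)^3)) = 2*r/(1 - r^2)
Γ^r_{θ θ} = (1/2) g^{rr} (∂_θ g_{rθ} + ∂_θ g_{rθ} - ∂_r g_{θθ}) = (1/2)((1 - r^2)^2/4)((0) + (0) - (-8*(r^3 + r)/(r^2 - 1)^3)) = (r^3 + r)/(r^2 - 1)
Γ^θ_{r θ} = (1/2) g^{θθ} (∂_r g_{θθ} + ∂_θ g_{θr} - ∂_θ g_{rθ}) = (1/2)((1 - r^2)^2/(4*r^2))((-8*(r^3 + r)/(r^2 - 1)^3) + (0) - (0)) = (-r^2 - 1)/(r^3 - r)
All other Christoffel symbols are zero.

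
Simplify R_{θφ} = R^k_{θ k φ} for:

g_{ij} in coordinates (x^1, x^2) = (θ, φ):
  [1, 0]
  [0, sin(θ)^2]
Non-zero Christoffel symbols (Γ^k_{ij} = Γ^k_{ji}):
Γ^θ_{φ φ} = -sin(2*θ)/2
Γ^φ_{θ φ} = 1/tan(θ)
R^θ_{θ θ φ} = 0 (a repeated index in an antisymmetric pair)
R^φ_{θ φ φ} = 0 (a repeated index in an antisymmetric pair)
R_{θφ} = R^θ_{θ θ φ} + R^φ_{θ φ φ} = (0) + (0) = 0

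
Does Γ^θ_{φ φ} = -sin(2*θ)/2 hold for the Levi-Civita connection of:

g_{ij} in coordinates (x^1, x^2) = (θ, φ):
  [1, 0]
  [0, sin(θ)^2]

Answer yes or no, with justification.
Γ^θ_{φ φ} = (1/2) g^{θθ} (∂_φ g_{θφ} + ∂_φ g_{θφ} - ∂_θ g_{φφ}) = (1/2)(1)((0) + (0) - (sin(2*θ))) = -sin(2*θ)/2
This equals the proposed value -sin(2*θ)/2.
Yes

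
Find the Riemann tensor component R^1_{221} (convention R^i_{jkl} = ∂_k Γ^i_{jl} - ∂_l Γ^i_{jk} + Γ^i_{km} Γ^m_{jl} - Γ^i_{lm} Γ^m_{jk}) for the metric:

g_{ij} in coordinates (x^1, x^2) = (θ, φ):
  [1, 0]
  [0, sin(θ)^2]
Non-zero Christoffel symbols (Γ^k_{ij} = Γ^k_{ji}):
Γ^θ_{φ φ} = -sin(2*θ)/2
Γ^φ_{θ φ} = 1/tan(θ)
R^θ_{φ φ θ} = ∂_φ Γ^θ_{φ θ} - ∂_θ Γ^θ_{φ φ} + Γ^θ_{φ m} Γ^m_{φ θ} - Γ^θ_{θ m} Γ^m_{φ φ}
  = (0) - (-cos(2*θ)) + (-cos(θ)^2) - (0) = -sin(θ)^2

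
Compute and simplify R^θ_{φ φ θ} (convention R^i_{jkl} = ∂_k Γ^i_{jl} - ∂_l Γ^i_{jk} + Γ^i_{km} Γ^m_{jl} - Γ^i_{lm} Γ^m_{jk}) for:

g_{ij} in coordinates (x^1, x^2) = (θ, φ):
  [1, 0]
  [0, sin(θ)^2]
Non-zero Christoffel symbols (Γ^k_{ij} = Γ^k_{ji}):
Γ^θ_{φ φ} = -sin(2*θ)/2
Γ^φ_{θ φ} = 1/tan(θ)
R^θ_{φ φ θ} = ∂_φ Γ^θ_{φ θ} - ∂_θ Γ^θ_{φ φ} + Γ^θ_{φ m} Γ^m_{φ θ} - Γ^θ_{θ m} Γ^m_{φ φ}
  = (0) - (-cos(2*θ)) + (-cos(θ)^2) - (0) = -sin(θ)^2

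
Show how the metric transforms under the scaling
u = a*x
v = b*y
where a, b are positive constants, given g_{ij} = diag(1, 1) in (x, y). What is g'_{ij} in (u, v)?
Invert the transformation: x = u/a, y = v/b
g'_{ij} = (∂x^k/∂x'^i)(∂x^l/∂x'^j) g_{kl}; with g_{kl} = δ_{kl} this is Σ_k (∂x^k/∂x'^i)(∂x^k/∂x'^j).
Jacobian: ∂x/∂u = 1/a, ∂x/∂v = 0, ∂y/∂u = 0, ∂y/∂v = 1/b
g'_{uu} = (1/a)(1/a) + (0)(0) = 1/a^2
g'_{uv} = (1/a)(0) + (0)(1/b) = 0
g'_{vv} = (0)(0) + (1/b)(1/b) = 1/b^2
g'_{ij} = diag(1/a^2, 1/b^2)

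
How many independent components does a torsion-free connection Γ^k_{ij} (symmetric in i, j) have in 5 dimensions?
Γ^k_{ij} has n choices for the upper index and n(n+1)/2 independent symmetric lower index pairs.
Total = 5 × 5×6/2 = 5 × 15 = 75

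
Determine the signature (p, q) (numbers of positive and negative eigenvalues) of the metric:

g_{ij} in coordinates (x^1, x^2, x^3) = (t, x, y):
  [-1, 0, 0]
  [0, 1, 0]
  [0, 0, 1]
The metric is diagonal, so its eigenvalues are the diagonal entries: -1, 1, 1 (at a generic point, where coordinate-dependent entries are positive).
2 positive, 1 negative.
(2, 1) - Lorentzian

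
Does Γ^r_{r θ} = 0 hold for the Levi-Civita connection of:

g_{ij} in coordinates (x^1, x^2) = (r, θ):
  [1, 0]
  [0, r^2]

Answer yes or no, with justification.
Γ^r_{r θ} = (1/2) g^{rr} (∂_r g_{rθ} + ∂_θ g_{rr} - ∂_r g_{rθ}) = (1/2)(1)((0) + (0) - (0)) = 0
This equals the proposed value 0.
Yes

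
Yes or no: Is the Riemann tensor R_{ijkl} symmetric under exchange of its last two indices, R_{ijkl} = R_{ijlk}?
It is antisymmetric in the last pair: R_{ijkl} = -R_{ijlk}.
No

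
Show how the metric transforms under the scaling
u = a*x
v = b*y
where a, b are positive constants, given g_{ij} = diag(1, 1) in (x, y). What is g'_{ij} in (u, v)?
Invert the transformation: x = u/a, y = v/b
g'_{ij} = (∂x^k/∂x'^i)(∂x^l/∂x'^j) g_{kl}; with g_{kl} = δ_{kl} this is Σ_k (∂x^k/∂x'^i)(∂x^k/∂x'^j).
Jacobian: ∂x/∂u = 1/a, ∂x/∂v = 0, ∂y/∂u = 0, ∂y/∂v = 1/b
g'_{uu} = (1/a)(1/a) + (0)(0) = 1/a^2
g'_{uv} = (1/a)(0) + (0)(1/b) = 0
g'_{vv} = (0)(0) + (1/b)(1/b) = 1/b^2
g'_{ij} = diag(1/a^2, 1/b^2)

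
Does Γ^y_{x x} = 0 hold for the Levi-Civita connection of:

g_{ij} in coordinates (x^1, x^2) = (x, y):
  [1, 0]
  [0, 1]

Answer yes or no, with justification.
Γ^y_{x x} = (1/2) g^{yy} (∂_x g_{yx} + ∂_x g_{yx} - ∂_y g_{xx}) = (1/2)(1)((0) + (0) - (0)) = 0
This equals the proposed value 0.
Yes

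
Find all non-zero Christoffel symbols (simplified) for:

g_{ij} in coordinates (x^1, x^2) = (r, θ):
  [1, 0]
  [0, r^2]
Using Γ^k_{ij} = (1/2) g^{km} (∂_i g_{mj} + ∂_j g_{mi} - ∂_m g_{ij}); the metric is diagonal, so only the m = k term contributes.
Non-zero symbols (using the symmetry Γ^k_{ij} = Γ^k_{ji}):
Γ^r_{θ θ} = (1/2) g^{rr} (∂_θ g_{rθ} + ∂_θ g_{rθ} - ∂_r g_{θθ}) = (1/2)(1)((0) + (0) - (2*r)) = -r
Γ^θ_{r θ} = (1/2) g^{θθ} (∂_r g_{θθ} + ∂_θ g_{θr} - ∂_θ g_{rθ}) = (1/2)(1/r^2)((2*r) + (0) - (0)) = 1/r
All other Christoffel symbols are zero.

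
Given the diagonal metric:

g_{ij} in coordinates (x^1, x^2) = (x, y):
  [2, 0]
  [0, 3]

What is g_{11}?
With x^1 = x, x^2 = y, g_{11} = g_{xx} is the row-1, column-1 entry of the matrix.
g_{11} = 2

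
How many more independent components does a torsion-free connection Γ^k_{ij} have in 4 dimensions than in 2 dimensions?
Independent components in n dimensions: n × n(n+1)/2 = n^2(n+1)/2.
4D: 4 × 10 = 40
2D: 2 × 3 = 6
Difference = 40 - 6 = 34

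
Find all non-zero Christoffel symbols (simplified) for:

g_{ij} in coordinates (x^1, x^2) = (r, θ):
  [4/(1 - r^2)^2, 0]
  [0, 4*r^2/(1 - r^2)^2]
Using Γ^k_{ij} = (1/2) g^{km} (∂_i g_{mj} + ∂_j g_{mi} - ∂_m g_{ij}); the metric is diagonal, so only the m = k term contributes.
Non-zero symbols (using the symmetry Γ^k_{ij} = Γ^k_{ji}):
Γ^r_{r r} = (1/2) g^{rr} (∂_r g_{rr} + ∂_r g_{rr} - ∂_r g_{rr}) = (1/2)((1 - r^2)^2/4)((16*r/(1 - r^2)^3) + (16*r/(1 - r^2)^3) - (16*r/(1 - r^2)^3)) = 2*r/(1 - r^2)
Γ^r_{θ θ} = (1/2) g^{rr} (∂_θ g_{rθ} + ∂_θ g_{rθ} - ∂_r g_{θθ}) = (1/2)((1 - r^2)^2/4)((0) + (0) - (-8*(r^3 + r)/(r^2 - 1)^3)) = (r^3 + r)/(r^2 - 1)
Γ^θ_{r θ} = (1/2) g^{θθ} (∂_r g_{θθ} + ∂_θ g_{θr} - ∂_θ g_{rθ}) = (1/2)((1 - r^2)^2/(4*r^2))((-8*(r^3 + r)/(r^2 - 1)^3) + (0) - (0)) = (-r^2 - 1)/(r^3 - r)
All other Christoffel symbols are zero.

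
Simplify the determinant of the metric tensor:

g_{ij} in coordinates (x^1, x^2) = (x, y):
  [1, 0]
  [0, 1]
For a 2×2 metric: det(g) = g_{11}·g_{22} - g_{12}·g_{21}
= (1)·(1) - (0)·(0)
= 1 - 0
det(g) = 1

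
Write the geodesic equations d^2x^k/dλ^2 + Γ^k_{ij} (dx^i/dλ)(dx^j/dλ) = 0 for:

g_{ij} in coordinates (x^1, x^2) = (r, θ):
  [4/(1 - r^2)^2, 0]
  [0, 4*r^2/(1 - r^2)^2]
Geodesic equation: d^2x^k/dλ^2 + Γ^k_{ij} (dx^i/dλ)(dx^j/dλ) = 0.
Non-zero Christoffel symbols:
Γ^r_{r r} = 2*r/(1 - r^2)
Γ^r_{θ θ} = (r^3 + r)/(r^2 - 1)
Γ^θ_{r θ} = (-r^2 - 1)/(r^3 - r)
Substituting (the symmetric pair Γ^k_{ij}, Γ^k_{ji} combines into a factor 2):
d^2r/dλ^2 + (2*r/(1 - r^2)) (dr/dλ)^2 + ((r^3 + r)/(r^2 - 1)) (dθ/dλ)^2 = 0
d^2θ/dλ^2 + ((-2*r^2 - 2)/(r^3 - r)) (dr/dλ)(dθ/dλ) = 0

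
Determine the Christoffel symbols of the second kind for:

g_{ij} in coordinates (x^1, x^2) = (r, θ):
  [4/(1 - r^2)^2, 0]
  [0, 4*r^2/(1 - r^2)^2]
Using Γ^k_{ij} = (1/2) g^{km} (∂_i g_{mj} + ∂_j g_{mi} - ∂_m g_{ij}); the metric is diagonal, so only the m = k term contributes.
Non-zero symbols (using the symmetry Γ^k_{ij} = Γ^k_{ji}):
Γ^r_{r r} = (1/2) g^{rr} (∂_r g_{rr} + ∂_r g_{rr} - ∂_r g_{rr}) = (1/2)((1 - r^2)^2/4)((16*r/(1 - r^2)^3) + (16*r/(1 - r^2)^3) - (16*r/(1 - r^2)^3)) = 2*r/(1 - r^2)
Γ^r_{θ θ} = (1/2) g^{rr} (∂_θ g_{rθ} + ∂_θ g_{rθ} - ∂_r g_{θθ}) = (1/2)((1 - r^2)^2/4)((0) + (0) - (-8*(r^3 + r)/(r^2 - 1)^3)) = (r^3 + r)/(r^2 - 1)
Γ^θ_{r θ} = (1/2) g^{θθ} (∂_r g_{θθ} + ∂_θ g_{θr} - ∂_θ g_{rθ}) = (1/2)((1 - r^2)^2/(4*r^2))((-8*(r^3 + r)/(r^2 - 1)^3) + (0) - (0)) = (-r^2 - 1)/(r^3 - r)
All other Christoffel symbols are zero.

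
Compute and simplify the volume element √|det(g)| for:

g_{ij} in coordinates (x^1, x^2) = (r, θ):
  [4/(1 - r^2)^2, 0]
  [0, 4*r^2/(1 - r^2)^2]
det(g) = 16*r^2/(1 - r^2)^4
√|det(g)| = 4*r/(r^2 - 1)^2
Volume element: dV = 4*r/(r^2 - 1)^2 dr dθ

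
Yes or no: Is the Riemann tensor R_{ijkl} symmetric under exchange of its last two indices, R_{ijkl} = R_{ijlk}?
It is antisymmetric in the last pair: R_{ijkl} = -R_{ijlk}.
No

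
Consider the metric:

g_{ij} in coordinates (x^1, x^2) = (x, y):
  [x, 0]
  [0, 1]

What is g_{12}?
With x^1 = x, x^2 = y, g_{12} = g_{xy} is the row-1, column-2 entry of the matrix.
g_{12} = 0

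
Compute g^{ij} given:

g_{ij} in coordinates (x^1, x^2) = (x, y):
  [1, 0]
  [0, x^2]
The metric is diagonal, so g^{ij} is diagonal with entries 1/g_{ii}: diag(1, 1/(x^2)).
g^{ij}:
  [1, 0]
  [0, 1/x^2]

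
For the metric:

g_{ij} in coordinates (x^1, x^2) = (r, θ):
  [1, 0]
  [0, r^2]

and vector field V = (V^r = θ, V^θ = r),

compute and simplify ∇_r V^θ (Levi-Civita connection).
Non-zero Christoffel symbols:
Γ^r_{θ θ} = -r
Γ^θ_{r θ} = 1/r
∇_r V^θ = ∂_r V^θ + Γ^θ_{r j} V^j
  = (1) + (0)(θ) + (1/r)(r)
  = 2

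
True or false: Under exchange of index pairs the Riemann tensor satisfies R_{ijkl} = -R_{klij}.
The pair-exchange symmetry has a plus sign: R_{ijkl} = +R_{klij}.
False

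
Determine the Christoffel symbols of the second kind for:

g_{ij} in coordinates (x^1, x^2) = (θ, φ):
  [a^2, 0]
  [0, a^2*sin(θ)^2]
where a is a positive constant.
Using Γ^k_{ij} = (1/2) g^{km} (∂_i g_{mj} + ∂_j g_{mi} - ∂_m g_{ij}); the metric is diagonal, so only the m = k term contributes.
Non-zero symbols (using the symmetry Γ^k_{ij} = Γ^k_{ji}):
Γ^θ_{φ φ} = (1/2) g^{θθ} (∂_φ g_{θφ} + ∂_φ g_{θφ} - ∂_θ g_{φφ}) = (1/2)(1/a^2)((0) + (0) - (a^2*sin(2*θ))) = -sin(2*θ)/2
Γ^φ_{θ φ} = (1/2) g^{φφ} (∂_θ g_{φφ} + ∂_φ g_{φθ} - ∂_φ g_{θφ}) = (1/2)(1/(a^2*sin(θ)^2))((a^2*sin(2*θ)) + (0) - (0)) = 1/tan(θ)
All other Christoffel symbols are zero.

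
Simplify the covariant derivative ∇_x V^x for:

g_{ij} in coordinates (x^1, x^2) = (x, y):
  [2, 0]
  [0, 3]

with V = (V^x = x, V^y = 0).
All Christoffel symbols are zero.
∇_x V^x = ∂_x V^x + Γ^x_{x j} V^j
  = (1) + (0)(x) + (0)(0)
  = 1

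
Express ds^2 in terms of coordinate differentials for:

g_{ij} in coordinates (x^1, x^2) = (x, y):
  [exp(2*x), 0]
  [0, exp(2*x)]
ds^2 = g_{ij} dx^i dx^j; only the non-zero components contribute.
ds^2 = exp(2*x) dx^2 + exp(2*x) dy^2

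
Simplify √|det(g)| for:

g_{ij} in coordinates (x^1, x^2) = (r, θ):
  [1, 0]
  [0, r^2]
det(g) = r^2
√|det(g)| = r
Volume element: dV = r dr dθ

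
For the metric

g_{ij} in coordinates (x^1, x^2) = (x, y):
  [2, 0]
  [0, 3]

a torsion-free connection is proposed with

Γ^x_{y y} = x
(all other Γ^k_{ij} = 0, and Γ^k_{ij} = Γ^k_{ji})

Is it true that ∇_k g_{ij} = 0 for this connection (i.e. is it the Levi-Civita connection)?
Using ∇_k g_{ij} = ∂_k g_{ij} - Γ^m_{ki} g_{mj} - Γ^m_{kj} g_{im}:
∇_y g_{xy} = (0) - (0) - (2*x) = -2*x ≠ 0
So the connection is not metric compatible (it is not the Levi-Civita connection).
No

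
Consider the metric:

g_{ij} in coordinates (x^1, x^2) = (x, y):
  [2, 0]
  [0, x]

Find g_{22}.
With x^1 = x, x^2 = y, g_{22} = g_{yy} is the row-2, column-2 entry of the matrix.
g_{22} = x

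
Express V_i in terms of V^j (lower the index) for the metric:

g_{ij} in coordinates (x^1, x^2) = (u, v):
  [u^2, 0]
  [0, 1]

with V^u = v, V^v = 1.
V_i = g_{ij} V^j:
V_u = (u^2)(v) + (0)(1) = u^2*v
V_v = (0)(v) + (1)(1) = 1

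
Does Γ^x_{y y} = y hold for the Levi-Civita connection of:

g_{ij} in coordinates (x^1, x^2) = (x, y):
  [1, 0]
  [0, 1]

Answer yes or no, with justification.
Γ^x_{y y} = (1/2) g^{xx} (∂_y g_{xy} + ∂_y g_{xy} - ∂_x g_{yy}) = (1/2)(1)((0) + (0) - (0)) = 0
This differs from the proposed value y.
No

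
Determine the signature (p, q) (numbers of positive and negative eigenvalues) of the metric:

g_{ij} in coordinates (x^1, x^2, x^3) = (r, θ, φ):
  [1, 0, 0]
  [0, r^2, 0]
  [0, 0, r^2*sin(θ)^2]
The metric is diagonal, so its eigenvalues are the diagonal entries: 1, r^2, r^2*sin(θ)^2 (at a generic point, where coordinate-dependent entries are positive).
3 positive, 0 negative.
(3, 0) - Riemannian (positive definite)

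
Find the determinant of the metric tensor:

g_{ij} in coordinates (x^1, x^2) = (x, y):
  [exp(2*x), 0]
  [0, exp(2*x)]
For a 2×2 metric: det(g) = g_{11}·g_{22} - g_{12}·g_{21}
= (exp(2*x))·(exp(2*x)) - (0)·(0)
= exp(4*x) - 0
det(g) = exp(4*x)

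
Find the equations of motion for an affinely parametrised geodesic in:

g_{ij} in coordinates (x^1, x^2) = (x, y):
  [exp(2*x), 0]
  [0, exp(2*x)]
Geodesic equation: d^2x^k/dλ^2 + Γ^k_{ij} (dx^i/dλ)(dx^j/dλ) = 0.
Non-zero Christoffel symbols:
Γ^x_{x x} = 1
Γ^x_{y y} = -1
Γ^y_{x y} = 1
Substituting (the symmetric pair Γ^k_{ij}, Γ^k_{ji} combines into a factor 2):
d^2x/dλ^2 + (dx/dλ)^2 - (dy/dλ)^2 = 0
d^2y/dλ^2 + 2 (dx/dλ)(dy/dλ) = 0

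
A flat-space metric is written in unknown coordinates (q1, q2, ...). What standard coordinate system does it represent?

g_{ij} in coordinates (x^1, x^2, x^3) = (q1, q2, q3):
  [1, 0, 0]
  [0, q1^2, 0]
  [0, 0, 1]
The line element ds^2 = dq1^2 + q1^2 dq2^2 + dq3^2 is dr^2 + r^2 dθ^2 + dz^2 with q1 = r, q2 = θ, q3 = z.
cylindrical coordinates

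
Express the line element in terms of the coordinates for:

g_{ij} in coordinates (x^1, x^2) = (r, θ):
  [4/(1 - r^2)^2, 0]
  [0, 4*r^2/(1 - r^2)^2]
ds^2 = g_{ij} dx^i dx^j; only the non-zero components contribute.
ds^2 = (4/(1 - r^2)^2) dr^2 + (4*r^2/(1 - r^2)^2) dθ^2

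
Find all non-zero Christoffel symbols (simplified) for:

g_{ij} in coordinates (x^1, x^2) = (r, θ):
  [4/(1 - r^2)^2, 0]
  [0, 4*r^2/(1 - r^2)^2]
Using Γ^k_{ij} = (1/2) g^{km} (∂_i g_{mj} + ∂_j g_{mi} - ∂_m g_{ij}); the metric is diagonal, so only the m = k term contributes.
Non-zero symbols (using the symmetry Γ^k_{ij} = Γ^k_{ji}):
Γ^r_{r r} = (1/2) g^{rr} (∂_r g_{rr} + ∂_r g_{rr} - ∂_r g_{rr}) = (1/2)((1 - r^2)^2/4)((16*r/(1 - r^2)^3) + (16*r/(1 - r^2)^3) - (16*r/(1 - r^2)^3)) = 2*r/(1 - r^2)
Γ^r_{θ θ} = (1/2) g^{rr} (∂_θ g_{rθ} + ∂_θ g_{rθ} - ∂_r g_{θθ}) = (1/2)((1 - r^2)^2/4)((0) + (0) - (-8*(r^3 + r)/(r^2 - 1)^3)) = (r^3 + r)/(r^2 - 1)
Γ^θ_{r θ} = (1/2) g^{θθ} (∂_r g_{θθ} + ∂_θ g_{θr} - ∂_θ g_{rθ}) = (1/2)((1 - r^2)^2/(4*r^2))((-8*(r^3 + r)/(r^2 - 1)^3) + (0) - (0)) = (-r^2 - 1)/(r^3 - r)
All other Christoffel symbols are zero.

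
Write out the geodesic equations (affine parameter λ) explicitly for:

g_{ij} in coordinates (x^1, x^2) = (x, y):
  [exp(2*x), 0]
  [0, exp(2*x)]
Geodesic equation: d^2x^k/dλ^2 + Γ^k_{ij} (dx^i/dλ)(dx^j/dλ) = 0.
Non-zero Christoffel symbols:
Γ^x_{x x} = 1
Γ^x_{y y} = -1
Γ^y_{x y} = 1
Substituting (the symmetric pair Γ^k_{ij}, Γ^k_{ji} combines into a factor 2):
d^2x/dλ^2 + (dx/dλ)^2 - (dy/dλ)^2 = 0
d^2y/dλ^2 + 2 (dx/dλ)(dy/dλ) = 0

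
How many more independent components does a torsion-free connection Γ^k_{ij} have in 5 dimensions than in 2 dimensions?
Independent components in n dimensions: n × n(n+1)/2 = n^2(n+1)/2.
5D: 5 × 15 = 75
2D: 2 × 3 = 6
Difference = 75 - 6 = 69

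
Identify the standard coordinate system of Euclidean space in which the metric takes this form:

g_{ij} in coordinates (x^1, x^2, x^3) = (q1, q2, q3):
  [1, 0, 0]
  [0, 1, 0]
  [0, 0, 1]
All components are constant and the metric is the identity, i.e. orthonormal rectilinear coordinates.
Cartesian (3D) coordinates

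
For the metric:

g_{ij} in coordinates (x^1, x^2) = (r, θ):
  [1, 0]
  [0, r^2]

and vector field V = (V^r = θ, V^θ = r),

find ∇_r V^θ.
Non-zero Christoffel symbols:
Γ^r_{θ θ} = -r
Γ^θ_{r θ} = 1/r
∇_r V^θ = ∂_r V^θ + Γ^θ_{r j} V^j
  = (1) + (0)(θ) + (1/r)(r)
  = 2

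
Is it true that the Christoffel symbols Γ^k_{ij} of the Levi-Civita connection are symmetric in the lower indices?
The Levi-Civita connection is torsion-free, which is exactly Γ^k_{ij} = Γ^k_{ji}.
Yes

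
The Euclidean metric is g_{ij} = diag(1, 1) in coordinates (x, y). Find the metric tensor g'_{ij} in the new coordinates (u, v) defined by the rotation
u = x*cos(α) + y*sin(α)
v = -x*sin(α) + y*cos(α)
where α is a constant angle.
Invert the transformation: x = u*cos(α) - v*sin(α), y = u*sin(α) + v*cos(α)
g'_{ij} = (∂x^k/∂x'^i)(∂x^l/∂x'^j) g_{kl}; with g_{kl} = δ_{kl} this is Σ_k (∂x^k/∂x'^i)(∂x^k/∂x'^j).
Jacobian: ∂x/∂u = cos(α), ∂x/∂v = -sin(α), ∂y/∂u = sin(α), ∂y/∂v = cos(α)
g'_{uu} = (cos(α))(cos(α)) + (sin(α))(sin(α)) = 1
g'_{uv} = (cos(α))(-sin(α)) + (sin(α))(cos(α)) = 0
g'_{vv} = (-sin(α))(-sin(α)) + (cos(α))(cos(α)) = 1
g'_{ij} = diag(1, 1)
The Euclidean metric is invariant under rotations.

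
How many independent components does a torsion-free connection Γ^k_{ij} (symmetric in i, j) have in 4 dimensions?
Γ^k_{ij} has n choices for the upper index and n(n+1)/2 independent symmetric lower index pairs.
Total = 4 × 4×5/2 = 4 × 10 = 40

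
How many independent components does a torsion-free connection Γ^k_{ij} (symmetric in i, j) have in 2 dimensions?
Γ^k_{ij} has n choices for the upper index and n(n+1)/2 independent symmetric lower index pairs.
Total = 2 × 2×3/2 = 2 × 3 = 6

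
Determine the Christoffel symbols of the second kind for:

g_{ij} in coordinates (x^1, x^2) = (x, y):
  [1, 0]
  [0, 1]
Using Γ^k_{ij} = (1/2) g^{km} (∂_i g_{mj} + ∂_j g_{mi} - ∂_m g_{ij}); the metric is diagonal, so only the m = k term contributes.
Every metric component is constant, so all ∂_m g_{ij} = 0 and every Christoffel symbol vanishes.
All Christoffel symbols are zero.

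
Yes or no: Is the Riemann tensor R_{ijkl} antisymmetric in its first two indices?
R_{ijkl} = -R_{jikl} (follows from metric compatibility).
Yes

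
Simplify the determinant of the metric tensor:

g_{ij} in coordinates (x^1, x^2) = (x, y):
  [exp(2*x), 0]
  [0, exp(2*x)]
For a 2×2 metric: det(g) = g_{11}·g_{22} - g_{12}·g_{21}
= (exp(2*x))·(exp(2*x)) - (0)·(0)
= exp(4*x) - 0
det(g) = exp(4*x)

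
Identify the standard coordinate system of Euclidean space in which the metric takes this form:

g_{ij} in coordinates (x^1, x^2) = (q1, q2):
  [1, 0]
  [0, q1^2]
The line element ds^2 = dq1^2 + q1^2 dq2^2 is dr^2 + r^2 dθ^2 with q1 = r, q2 = θ.
polar coordinates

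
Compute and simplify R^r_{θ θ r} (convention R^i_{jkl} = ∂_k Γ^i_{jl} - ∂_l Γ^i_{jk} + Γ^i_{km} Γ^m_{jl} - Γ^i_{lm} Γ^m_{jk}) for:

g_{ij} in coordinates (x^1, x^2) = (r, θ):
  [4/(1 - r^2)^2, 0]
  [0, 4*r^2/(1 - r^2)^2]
Non-zero Christoffel symbols (Γ^k_{ij} = Γ^k_{ji}):
Γ^r_{r r} = 2*r/(1 - r^2)
Γ^r_{θ θ} = (r^3 + r)/(r^2 - 1)
Γ^θ_{r θ} = (-r^2 - 1)/(r^3 - r)
R^r_{θ θ r} = ∂_θ Γ^r_{θ r} - ∂_r Γ^r_{θ θ} + Γ^r_{θ m} Γ^m_{θ r} - Γ^r_{r m} Γ^m_{θ θ}
  = (0) - ((r^4 - 4*r^2 - 1)/(r^2 - 1)^2) + (-(r^2 + 1)^2/(r^2 - 1)^2) - (-2*r^2*(r^2 + 1)/(r^2 - 1)^2) = 4*r^2/(r^2 - 1)^2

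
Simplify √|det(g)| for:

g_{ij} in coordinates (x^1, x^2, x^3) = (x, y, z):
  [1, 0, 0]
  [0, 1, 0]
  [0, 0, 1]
det(g) = 1
√|det(g)| = 1
Volume element: dV = 1 dx dy dz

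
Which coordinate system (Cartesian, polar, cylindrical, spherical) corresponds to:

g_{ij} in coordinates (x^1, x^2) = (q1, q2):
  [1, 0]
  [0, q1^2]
The line element ds^2 = dq1^2 + q1^2 dq2^2 is dr^2 + r^2 dθ^2 with q1 = r, q2 = θ.
polar coordinates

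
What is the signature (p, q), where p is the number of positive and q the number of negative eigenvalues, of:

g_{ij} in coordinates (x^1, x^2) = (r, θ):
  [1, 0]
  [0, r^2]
The metric is diagonal, so its eigenvalues are the diagonal entries: 1, r^2 (at a generic point, where coordinate-dependent entries are positive).
2 positive, 0 negative.
(2, 0) - Riemannian (positive definite)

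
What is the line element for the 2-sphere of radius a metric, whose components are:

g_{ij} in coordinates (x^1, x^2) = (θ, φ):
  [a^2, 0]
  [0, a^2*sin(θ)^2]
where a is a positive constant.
ds^2 = g_{ij} dx^i dx^j; only the non-zero components contribute.
ds^2 = a^2 dθ^2 + a^2*sin(θ)^2 dφ^2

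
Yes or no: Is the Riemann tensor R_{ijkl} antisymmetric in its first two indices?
R_{ijkl} = -R_{jikl} (follows from metric compatibility).
Yes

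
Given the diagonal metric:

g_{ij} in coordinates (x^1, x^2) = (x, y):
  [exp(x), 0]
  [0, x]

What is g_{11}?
With x^1 = x, x^2 = y, g_{11} = g_{xx} is the row-1, column-1 entry of the matrix.
g_{11} = exp(x)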